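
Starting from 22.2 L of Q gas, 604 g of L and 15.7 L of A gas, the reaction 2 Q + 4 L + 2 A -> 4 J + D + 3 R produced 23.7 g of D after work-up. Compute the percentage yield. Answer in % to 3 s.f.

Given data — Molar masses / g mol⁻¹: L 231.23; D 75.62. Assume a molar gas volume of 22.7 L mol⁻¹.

90.6 %

n(Q) = 22.20 / 22.7 = 0.9780 mol
n(L) = 604.0 / 231.23 = 2.612 mol
n(A) = 15.70 / 22.7 = 0.6916 mol
n/ν → Q: 0.4890, L: 0.6530, A: 0.3458; A is limiting.
theoretical n(D) = (1/2) × 0.6916 = 0.3458 mol → 26.15 g
% yield = 23.7 / 26.15 × 100 = 90.63 %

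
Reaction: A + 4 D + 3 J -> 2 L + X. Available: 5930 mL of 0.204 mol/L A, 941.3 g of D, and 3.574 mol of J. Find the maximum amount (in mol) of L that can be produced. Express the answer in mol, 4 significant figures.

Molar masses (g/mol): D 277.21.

1.698 mol

n(A) = 0.204 × 5930/1000 = 1.210 mol
n(D) = 941.3 / 277.21 = 3.396 mol
n(J) = 3.574 mol
n/ν for A = 1.210/1 = 1.210
n/ν for D = 3.396/4 = 0.8490
n/ν for J = 3.574/3 = 1.191
Smallest n/ν is D → limiting reagent.
n(L) = (2/4) × 3.396 = 1.698 mol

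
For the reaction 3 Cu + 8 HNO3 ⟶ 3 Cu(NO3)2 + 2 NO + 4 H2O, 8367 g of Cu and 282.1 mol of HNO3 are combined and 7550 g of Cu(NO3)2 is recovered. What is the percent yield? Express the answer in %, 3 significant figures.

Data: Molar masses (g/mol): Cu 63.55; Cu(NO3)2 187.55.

n(Cu) = 8367 / 63.55 = 131.7 mol
n(HNO3) = 282.1 mol
n/ν → Cu: 43.90, HNO3: 35.26; HNO3 is limiting.
theoretical n(Cu(NO3)2) = (3/8) × 282.1 = 105.8 mol → 19840 g
% yield = 7550 / 19840 × 100 = 38.05 %

38.1 %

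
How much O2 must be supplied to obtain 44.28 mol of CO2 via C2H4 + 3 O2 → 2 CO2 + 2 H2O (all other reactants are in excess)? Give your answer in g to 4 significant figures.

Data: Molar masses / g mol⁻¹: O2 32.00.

n(CO2) = 44.28 mol
n(O2) = (3/2) × 44.28 = 66.42 mol
mass = 66.42 × 32.00 = 2125 g

2125 g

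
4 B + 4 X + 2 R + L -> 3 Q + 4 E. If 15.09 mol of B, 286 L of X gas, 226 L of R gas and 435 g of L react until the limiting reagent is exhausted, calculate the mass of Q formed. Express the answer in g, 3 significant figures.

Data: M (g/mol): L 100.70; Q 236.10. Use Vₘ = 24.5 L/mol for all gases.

2070 g

n(B) = 15.09 mol
n(X) = 286.0 / 24.5 = 11.67 mol
n(R) = 226.0 / 24.5 = 9.224 mol
n(L) = 435.0 / 100.70 = 4.320 mol
n/ν for B = 15.09/4 = 3.773
n/ν for X = 11.67/4 = 2.918
n/ν for R = 9.224/2 = 4.612
n/ν for L = 4.320/1 = 4.320
Smallest n/ν is X → limiting reagent.
n(Q) = (3/4) × 11.67 = 8.753 mol
mass = 8.753 × 236.10 = 2067 g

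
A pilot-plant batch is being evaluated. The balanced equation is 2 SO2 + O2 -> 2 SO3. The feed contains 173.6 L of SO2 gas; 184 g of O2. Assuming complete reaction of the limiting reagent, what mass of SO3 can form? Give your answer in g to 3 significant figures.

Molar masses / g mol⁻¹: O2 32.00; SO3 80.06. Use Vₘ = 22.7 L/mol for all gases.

n(SO2) = 173.6 / 22.7 = 7.648 mol
n(O2) = 184.0 / 32.00 = 5.750 mol
n/ν for SO2 = 7.648/2 = 3.824
n/ν for O2 = 5.750/1 = 5.750
Smallest n/ν is SO2 → limiting reagent.
n(SO3) = (2/2) × 7.648 = 7.648 mol
mass = 7.648 × 80.06 = 612.3 g

612 g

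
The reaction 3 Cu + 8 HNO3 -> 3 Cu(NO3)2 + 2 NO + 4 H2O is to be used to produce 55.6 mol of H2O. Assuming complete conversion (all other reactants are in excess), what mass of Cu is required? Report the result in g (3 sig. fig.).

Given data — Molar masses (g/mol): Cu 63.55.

n(H2O) = 55.60 mol
n(Cu) = (3/4) × 55.60 = 41.70 mol
mass = 41.70 × 63.55 = 2650 g

2650 g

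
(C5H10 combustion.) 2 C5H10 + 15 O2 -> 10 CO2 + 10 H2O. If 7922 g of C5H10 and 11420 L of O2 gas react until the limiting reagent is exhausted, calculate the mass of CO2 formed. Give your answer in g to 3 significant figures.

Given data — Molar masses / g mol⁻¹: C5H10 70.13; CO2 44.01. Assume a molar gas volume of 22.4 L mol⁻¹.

n(C5H10) = 7922 / 70.13 = 113.0 mol
n(O2) = 11420 / 22.4 = 509.8 mol
n/ν → C5H10: 56.50, O2: 33.99; O2 is limiting.
n(CO2) = (10/15) × 509.8 = 339.9 mol
mass = 339.9 × 44.01 = 14960 g

15000 g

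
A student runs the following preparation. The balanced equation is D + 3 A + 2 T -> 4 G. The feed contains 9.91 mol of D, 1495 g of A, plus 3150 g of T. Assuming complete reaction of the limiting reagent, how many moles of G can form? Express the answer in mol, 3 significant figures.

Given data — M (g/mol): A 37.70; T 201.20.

31.3 mol

n(D) = 9.910 mol
n(A) = 1495 / 37.70 = 39.66 mol
n(T) = 3150 / 201.20 = 15.66 mol
n/ν for D = 9.910/1 = 9.910
n/ν for A = 39.66/3 = 13.22
n/ν for T = 15.66/2 = 7.830
Smallest n/ν is T → limiting reagent.
n(G) = (4/2) × 15.66 = 31.32 mol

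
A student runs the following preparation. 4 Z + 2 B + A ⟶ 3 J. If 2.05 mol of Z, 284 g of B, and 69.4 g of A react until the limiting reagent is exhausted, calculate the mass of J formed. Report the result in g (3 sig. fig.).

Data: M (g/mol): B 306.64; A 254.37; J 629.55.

515 g

n(Z) = 2.050 mol
n(B) = 284.0 / 306.64 = 0.9262 mol
n(A) = 69.40 / 254.37 = 0.2728 mol
n/ν → Z: 0.5125, B: 0.4631, A: 0.2728; A is limiting.
n(J) = (3/1) × 0.2728 = 0.8184 mol
mass = 0.8184 × 629.55 = 515.2 g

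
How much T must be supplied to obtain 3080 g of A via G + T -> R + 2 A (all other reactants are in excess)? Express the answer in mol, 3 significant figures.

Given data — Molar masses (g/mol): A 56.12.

27.4 mol

n(A) = 3080 / 56.12 = 54.88 mol
n(T) = (1/2) × 54.88 = 27.44 mol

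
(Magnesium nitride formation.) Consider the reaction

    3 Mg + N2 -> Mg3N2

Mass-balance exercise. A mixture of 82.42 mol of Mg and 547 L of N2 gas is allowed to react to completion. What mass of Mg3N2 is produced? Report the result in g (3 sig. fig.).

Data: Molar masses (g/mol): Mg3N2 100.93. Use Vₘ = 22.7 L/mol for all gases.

n(Mg) = 82.42 mol
n(N2) = 547.0 / 22.7 = 24.10 mol
n/ν for Mg = 82.42/3 = 27.47
n/ν for N2 = 24.10/1 = 24.10
Smallest n/ν is N2 → limiting reagent.
n(Mg3N2) = (1/1) × 24.10 = 24.10 mol
mass = 24.10 × 100.93 = 2432 g

2430 g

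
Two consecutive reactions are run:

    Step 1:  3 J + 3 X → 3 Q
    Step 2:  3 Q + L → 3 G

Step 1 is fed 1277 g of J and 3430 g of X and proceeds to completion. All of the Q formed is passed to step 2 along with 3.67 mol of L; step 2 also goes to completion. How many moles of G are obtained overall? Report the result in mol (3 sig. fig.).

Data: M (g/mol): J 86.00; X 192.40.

Step 1:
n(J) = 1277 / 86.00 = 14.85 mol
n(X) = 3430 / 192.40 = 17.83 mol
n/ν for J = 14.85/3 = 4.950
n/ν for X = 17.83/3 = 5.943
Smallest n/ν is J → limiting reagent.
n(Q) produced = (3/3) × 14.85 = 14.85 mol
Step 2:
n(Q) available = 14.85 mol
n(L) = 3.670 mol
n/ν for Q = 14.85/3 = 4.950
n/ν for L = 3.670/1 = 3.670
Smallest n/ν is L → limiting reagent.
n(G) = (3/1) × 3.670 = 11.01 mol

11.0 mol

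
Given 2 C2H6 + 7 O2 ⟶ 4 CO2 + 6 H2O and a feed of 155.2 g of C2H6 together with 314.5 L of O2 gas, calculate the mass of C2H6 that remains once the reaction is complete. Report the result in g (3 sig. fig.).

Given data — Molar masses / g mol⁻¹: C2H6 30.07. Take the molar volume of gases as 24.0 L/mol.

42.6 g

n(C2H6) = 155.2 / 30.07 = 5.161 mol
n(O2) = 314.5 / 24.0 = 13.10 mol
n/ν for C2H6 = 5.161/2 = 2.581
n/ν for O2 = 13.10/7 = 1.871
Smallest n/ν is O2 → limiting reagent.
C2H6 consumed = (2/7) × 13.10 = 3.743 mol
C2H6 remaining = 5.161 − 3.743 = 1.418 mol
mass = 1.418 × 30.07 = 42.64 g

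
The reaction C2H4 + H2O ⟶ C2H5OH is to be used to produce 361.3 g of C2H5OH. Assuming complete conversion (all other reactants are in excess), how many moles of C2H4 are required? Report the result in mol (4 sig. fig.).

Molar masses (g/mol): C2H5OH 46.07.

7.842 mol

n(C2H5OH) = 361.3 / 46.07 = 7.842 mol
n(C2H4) = (1/1) × 7.842 = 7.842 mol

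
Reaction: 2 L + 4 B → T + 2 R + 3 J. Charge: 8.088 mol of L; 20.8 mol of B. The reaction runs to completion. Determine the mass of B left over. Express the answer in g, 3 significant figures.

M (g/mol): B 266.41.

n(L) = 8.088 mol
n(B) = 20.80 mol
n/ν → L: 4.044, B: 5.200; L is limiting.
B consumed = (4/2) × 8.088 = 16.18 mol
B remaining = 20.80 − 16.18 = 4.620 mol
mass = 4.620 × 266.41 = 1231 g

1230 g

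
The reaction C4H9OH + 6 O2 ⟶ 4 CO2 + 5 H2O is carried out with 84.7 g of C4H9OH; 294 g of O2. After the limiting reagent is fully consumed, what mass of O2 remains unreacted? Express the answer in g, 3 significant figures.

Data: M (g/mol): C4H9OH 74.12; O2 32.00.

74.6 g

n(C4H9OH) = 84.70 / 74.12 = 1.143 mol
n(O2) = 294.0 / 32.00 = 9.188 mol
n/ν for C4H9OH = 1.143/1 = 1.143
n/ν for O2 = 9.188/6 = 1.531
Smallest n/ν is C4H9OH → limiting reagent.
O2 consumed = (6/1) × 1.143 = 6.858 mol
O2 remaining = 9.188 − 6.858 = 2.330 mol
mass = 2.330 × 32.00 = 74.56 g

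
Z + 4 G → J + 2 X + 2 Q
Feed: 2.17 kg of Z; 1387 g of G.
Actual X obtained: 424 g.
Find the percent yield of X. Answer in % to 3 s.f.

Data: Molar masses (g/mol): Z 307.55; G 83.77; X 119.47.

42.9 %

n(Z) = 2.170×1000 / 307.55 = 7.056 mol
n(G) = 1387 / 83.77 = 16.56 mol
n/ν for Z = 7.056/1 = 7.056
n/ν for G = 16.56/4 = 4.140
Smallest n/ν is G → limiting reagent.
theoretical n(X) = (2/4) × 16.56 = 8.280 mol → 989.2 g
% yield = 424 / 989.2 × 100 = 42.86 %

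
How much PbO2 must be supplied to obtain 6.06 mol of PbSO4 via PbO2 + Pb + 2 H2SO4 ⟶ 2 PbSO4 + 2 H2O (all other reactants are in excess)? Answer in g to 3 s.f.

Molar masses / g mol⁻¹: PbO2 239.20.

725 g

n(PbSO4) = 6.060 mol
n(PbO2) = (1/2) × 6.060 = 3.030 mol
mass = 3.030 × 239.20 = 724.8 g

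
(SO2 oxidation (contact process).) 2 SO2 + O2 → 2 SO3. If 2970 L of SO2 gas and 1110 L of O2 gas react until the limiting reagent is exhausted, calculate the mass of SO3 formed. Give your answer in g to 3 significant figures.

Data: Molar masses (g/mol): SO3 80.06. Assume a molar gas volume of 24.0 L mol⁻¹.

n(SO2) = 2970 / 24.0 = 123.8 mol
n(O2) = 1110 / 24.0 = 46.25 mol
n/ν for SO2 = 123.8/2 = 61.90
n/ν for O2 = 46.25/1 = 46.25
Smallest n/ν is O2 → limiting reagent.
n(SO3) = (2/1) × 46.25 = 92.50 mol
mass = 92.50 × 80.06 = 7406 g

7410 g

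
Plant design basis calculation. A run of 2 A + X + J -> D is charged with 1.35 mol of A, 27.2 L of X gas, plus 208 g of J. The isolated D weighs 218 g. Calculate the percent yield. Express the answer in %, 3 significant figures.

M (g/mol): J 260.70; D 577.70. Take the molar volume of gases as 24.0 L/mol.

n(A) = 1.350 mol
n(X) = 27.20 / 24.0 = 1.133 mol
n(J) = 208.0 / 260.70 = 0.7979 mol
n/ν → A: 0.6750, X: 1.133, J: 0.7979; A is limiting.
theoretical n(D) = (1/2) × 1.350 = 0.6750 mol → 389.9 g
% yield = 218 / 389.9 × 100 = 55.91 %

55.9 %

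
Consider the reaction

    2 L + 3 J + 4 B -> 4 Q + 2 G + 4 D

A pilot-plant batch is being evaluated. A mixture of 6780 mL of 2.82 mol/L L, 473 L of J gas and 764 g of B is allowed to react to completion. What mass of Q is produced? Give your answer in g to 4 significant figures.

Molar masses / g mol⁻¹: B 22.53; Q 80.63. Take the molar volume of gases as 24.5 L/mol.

2076 g

n(L) = 2.82 × 6780/1000 = 19.12 mol
n(J) = 473.0 / 24.5 = 19.31 mol
n(B) = 764.0 / 22.53 = 33.91 mol
n/ν → L: 9.560, J: 6.437, B: 8.478; J is limiting.
n(Q) = (4/3) × 19.31 = 25.75 mol
mass = 25.75 × 80.63 = 2076 g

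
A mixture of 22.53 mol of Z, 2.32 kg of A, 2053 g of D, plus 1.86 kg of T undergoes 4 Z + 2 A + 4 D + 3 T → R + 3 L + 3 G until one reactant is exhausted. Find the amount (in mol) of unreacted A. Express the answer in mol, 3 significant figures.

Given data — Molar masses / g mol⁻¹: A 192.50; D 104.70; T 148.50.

3.70 mol

n(Z) = 22.53 mol
n(A) = 2.320×1000 / 192.50 = 12.05 mol
n(D) = 2053 / 104.70 = 19.61 mol
n(T) = 1.860×1000 / 148.50 = 12.53 mol
n/ν → Z: 5.633, A: 6.025, D: 4.903, T: 4.177; T is limiting.
A consumed = (2/3) × 12.53 = 8.353 mol
A remaining = 12.05 − 8.353 = 3.697 mol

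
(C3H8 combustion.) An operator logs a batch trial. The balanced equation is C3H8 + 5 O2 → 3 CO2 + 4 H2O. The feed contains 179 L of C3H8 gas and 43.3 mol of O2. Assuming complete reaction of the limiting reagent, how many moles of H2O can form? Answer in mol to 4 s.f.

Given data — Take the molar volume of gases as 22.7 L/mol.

n(C3H8) = 179.0 / 22.7 = 7.885 mol
n(O2) = 43.30 mol
n/ν → C3H8: 7.885, O2: 8.660; C3H8 is limiting.
n(H2O) = (4/1) × 7.885 = 31.54 mol

31.54 mol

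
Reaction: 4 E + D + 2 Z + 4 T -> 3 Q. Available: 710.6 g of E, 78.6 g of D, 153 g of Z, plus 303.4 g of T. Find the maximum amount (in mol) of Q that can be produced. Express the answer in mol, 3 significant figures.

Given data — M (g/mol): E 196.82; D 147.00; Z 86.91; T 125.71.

n(E) = 710.6 / 196.82 = 3.610 mol
n(D) = 78.60 / 147.00 = 0.5347 mol
n(Z) = 153.0 / 86.91 = 1.760 mol
n(T) = 303.4 / 125.71 = 2.413 mol
n/ν for E = 3.610/4 = 0.9025
n/ν for D = 0.5347/1 = 0.5347
n/ν for Z = 1.760/2 = 0.8800
n/ν for T = 2.413/4 = 0.6033
Smallest n/ν is D → limiting reagent.
n(Q) = (3/1) × 0.5347 = 1.604 mol

1.60 mol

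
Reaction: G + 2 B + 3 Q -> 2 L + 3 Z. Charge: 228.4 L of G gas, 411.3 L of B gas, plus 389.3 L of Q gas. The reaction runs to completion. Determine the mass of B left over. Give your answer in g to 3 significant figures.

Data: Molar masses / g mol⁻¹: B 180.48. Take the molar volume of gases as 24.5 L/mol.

1120 g

n(G) = 228.4 / 24.5 = 9.322 mol
n(B) = 411.3 / 24.5 = 16.79 mol
n(Q) = 389.3 / 24.5 = 15.89 mol
n/ν for G = 9.322/1 = 9.322
n/ν for B = 16.79/2 = 8.395
n/ν for Q = 15.89/3 = 5.297
Smallest n/ν is Q → limiting reagent.
B consumed = (2/3) × 15.89 = 10.59 mol
B remaining = 16.79 − 10.59 = 6.200 mol
mass = 6.200 × 180.48 = 1119 g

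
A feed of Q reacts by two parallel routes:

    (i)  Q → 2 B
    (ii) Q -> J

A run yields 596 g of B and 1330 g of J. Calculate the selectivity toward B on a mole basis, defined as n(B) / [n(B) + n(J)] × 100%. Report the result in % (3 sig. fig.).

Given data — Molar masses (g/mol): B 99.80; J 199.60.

n(B) = 596 / 99.80 = 5.972 mol
n(J) = 1330 / 199.60 = 6.663 mol
selectivity = 5.972/(5.972+6.663) × 100 = 47.27 %

47.3 %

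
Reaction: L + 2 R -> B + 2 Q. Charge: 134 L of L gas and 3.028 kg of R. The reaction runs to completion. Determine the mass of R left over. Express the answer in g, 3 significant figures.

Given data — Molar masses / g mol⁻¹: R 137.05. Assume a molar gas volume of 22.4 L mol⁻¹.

1390 g

n(L) = 134.0 / 22.4 = 5.982 mol
n(R) = 3.028×1000 / 137.05 = 22.09 mol
n/ν → L: 5.982, R: 11.05; L is limiting.
R consumed = (2/1) × 5.982 = 11.96 mol
R remaining = 22.09 − 11.96 = 10.13 mol
mass = 10.13 × 137.05 = 1388 g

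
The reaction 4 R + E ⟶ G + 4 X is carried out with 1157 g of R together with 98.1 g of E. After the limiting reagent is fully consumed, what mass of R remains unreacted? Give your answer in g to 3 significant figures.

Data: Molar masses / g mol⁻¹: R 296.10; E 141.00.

333 g

n(R) = 1157 / 296.10 = 3.907 mol
n(E) = 98.10 / 141.00 = 0.6957 mol
n/ν for R = 3.907/4 = 0.9768
n/ν for E = 0.6957/1 = 0.6957
Smallest n/ν is E → limiting reagent.
R consumed = (4/1) × 0.6957 = 2.783 mol
R remaining = 3.907 − 2.783 = 1.124 mol
mass = 1.124 × 296.10 = 332.8 g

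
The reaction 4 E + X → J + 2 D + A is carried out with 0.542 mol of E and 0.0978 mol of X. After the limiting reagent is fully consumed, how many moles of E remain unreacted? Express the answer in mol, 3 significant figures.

n(E) = 0.5420 mol
n(X) = 0.09780 mol
n/ν for E = 0.5420/4 = 0.1355
n/ν for X = 0.09780/1 = 0.09780
Smallest n/ν is X → limiting reagent.
E consumed = (4/1) × 0.09780 = 0.3912 mol
E remaining = 0.5420 − 0.3912 = 0.1508 mol

0.151 mol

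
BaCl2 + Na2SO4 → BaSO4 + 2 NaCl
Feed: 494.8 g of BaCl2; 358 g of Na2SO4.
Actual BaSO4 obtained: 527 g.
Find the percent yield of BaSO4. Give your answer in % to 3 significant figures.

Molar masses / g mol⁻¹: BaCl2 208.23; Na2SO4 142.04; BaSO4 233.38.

n(BaCl2) = 494.8 / 208.23 = 2.376 mol
n(Na2SO4) = 358.0 / 142.04 = 2.520 mol
n/ν for BaCl2 = 2.376/1 = 2.376
n/ν for Na2SO4 = 2.520/1 = 2.520
Smallest n/ν is BaCl2 → limiting reagent.
theoretical n(BaSO4) = (1/1) × 2.376 = 2.376 mol → 554.5 g
% yield = 527 / 554.5 × 100 = 95.04 %

95.0 %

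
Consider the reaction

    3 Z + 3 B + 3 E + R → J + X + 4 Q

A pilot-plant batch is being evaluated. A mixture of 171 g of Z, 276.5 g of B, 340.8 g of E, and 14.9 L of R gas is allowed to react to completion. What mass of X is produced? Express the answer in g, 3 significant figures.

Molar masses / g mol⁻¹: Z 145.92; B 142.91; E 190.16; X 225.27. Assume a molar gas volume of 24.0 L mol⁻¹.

n(Z) = 171.0 / 145.92 = 1.172 mol
n(B) = 276.5 / 142.91 = 1.935 mol
n(E) = 340.8 / 190.16 = 1.792 mol
n(R) = 14.90 / 24.0 = 0.6208 mol
n/ν → Z: 0.3907, B: 0.6450, E: 0.5973, R: 0.6208; Z is limiting.
n(X) = (1/3) × 1.172 = 0.3907 mol
mass = 0.3907 × 225.27 = 88.01 g

88.0 g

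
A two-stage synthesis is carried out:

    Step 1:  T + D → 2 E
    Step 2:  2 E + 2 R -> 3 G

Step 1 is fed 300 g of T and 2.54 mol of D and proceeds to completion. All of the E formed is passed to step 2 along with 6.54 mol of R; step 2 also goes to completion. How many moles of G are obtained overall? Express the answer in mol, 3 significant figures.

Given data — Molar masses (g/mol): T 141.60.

Step 1:
n(T) = 300.0 / 141.60 = 2.119 mol
n(D) = 2.540 mol
n/ν → T: 2.119, D: 2.540; T is limiting.
n(E) produced = (2/1) × 2.119 = 4.238 mol
Step 2:
n(E) available = 4.238 mol
n(R) = 6.540 mol
n/ν → E: 2.119, R: 3.270; E is limiting.
n(G) = (3/2) × 4.238 = 6.357 mol

6.36 mol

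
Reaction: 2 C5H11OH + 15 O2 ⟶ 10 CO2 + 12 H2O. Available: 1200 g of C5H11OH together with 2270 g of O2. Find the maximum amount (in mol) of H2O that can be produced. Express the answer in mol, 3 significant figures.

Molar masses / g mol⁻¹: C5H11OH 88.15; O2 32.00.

n(C5H11OH) = 1200 / 88.15 = 13.61 mol
n(O2) = 2270 / 32.00 = 70.94 mol
n/ν → C5H11OH: 6.805, O2: 4.729; O2 is limiting.
n(H2O) = (12/15) × 70.94 = 56.75 mol

56.8 mol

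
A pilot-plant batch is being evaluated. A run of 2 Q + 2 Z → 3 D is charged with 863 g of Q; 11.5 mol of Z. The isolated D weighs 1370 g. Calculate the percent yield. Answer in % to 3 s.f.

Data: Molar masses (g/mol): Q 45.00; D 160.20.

49.6 %

n(Q) = 863.0 / 45.00 = 19.18 mol
n(Z) = 11.50 mol
n/ν for Q = 19.18/2 = 9.590
n/ν for Z = 11.50/2 = 5.750
Smallest n/ν is Z → limiting reagent.
theoretical n(D) = (3/2) × 11.50 = 17.25 mol → 2763 g
% yield = 1370 / 2763 × 100 = 49.58 %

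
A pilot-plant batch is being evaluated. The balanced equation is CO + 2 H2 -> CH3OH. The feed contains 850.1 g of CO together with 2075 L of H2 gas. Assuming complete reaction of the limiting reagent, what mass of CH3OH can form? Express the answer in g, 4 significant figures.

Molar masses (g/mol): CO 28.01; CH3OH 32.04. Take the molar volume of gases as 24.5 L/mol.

n(CO) = 850.1 / 28.01 = 30.35 mol
n(H2) = 2075 / 24.5 = 84.69 mol
n/ν for CO = 30.35/1 = 30.35
n/ν for H2 = 84.69/2 = 42.35
Smallest n/ν is CO → limiting reagent.
n(CH3OH) = (1/1) × 30.35 = 30.35 mol
mass = 30.35 × 32.04 = 972.4 g

972.4 g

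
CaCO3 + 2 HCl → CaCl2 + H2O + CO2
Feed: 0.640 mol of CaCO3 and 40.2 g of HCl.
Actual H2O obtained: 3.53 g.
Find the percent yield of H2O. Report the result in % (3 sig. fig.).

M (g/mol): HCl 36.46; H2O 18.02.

35.5 %

n(CaCO3) = 0.6400 mol
n(HCl) = 40.20 / 36.46 = 1.103 mol
n/ν for CaCO3 = 0.6400/1 = 0.6400
n/ν for HCl = 1.103/2 = 0.5515
Smallest n/ν is HCl → limiting reagent.
theoretical n(H2O) = (1/2) × 1.103 = 0.5515 mol → 9.938 g
% yield = 3.53 / 9.938 × 100 = 35.52 %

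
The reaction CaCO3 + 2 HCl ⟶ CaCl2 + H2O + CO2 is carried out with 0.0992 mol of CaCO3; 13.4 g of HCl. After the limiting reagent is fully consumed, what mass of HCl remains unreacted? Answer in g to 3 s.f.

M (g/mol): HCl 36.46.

n(CaCO3) = 0.09920 mol
n(HCl) = 13.40 / 36.46 = 0.3675 mol
n/ν → CaCO3: 0.09920, HCl: 0.1838; CaCO3 is limiting.
HCl consumed = (2/1) × 0.09920 = 0.1984 mol
HCl remaining = 0.3675 − 0.1984 = 0.1691 mol
mass = 0.1691 × 36.46 = 6.165 g

6.17 g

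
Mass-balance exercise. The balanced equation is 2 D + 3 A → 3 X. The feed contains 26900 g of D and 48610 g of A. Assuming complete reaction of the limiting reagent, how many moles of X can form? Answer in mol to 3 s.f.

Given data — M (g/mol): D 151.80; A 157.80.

n(D) = 26900 / 151.80 = 177.2 mol
n(A) = 48610 / 157.80 = 308.0 mol
n/ν for D = 177.2/2 = 88.60
n/ν for A = 308.0/3 = 102.7
Smallest n/ν is D → limiting reagent.
n(X) = (3/2) × 177.2 = 265.8 mol

266 mol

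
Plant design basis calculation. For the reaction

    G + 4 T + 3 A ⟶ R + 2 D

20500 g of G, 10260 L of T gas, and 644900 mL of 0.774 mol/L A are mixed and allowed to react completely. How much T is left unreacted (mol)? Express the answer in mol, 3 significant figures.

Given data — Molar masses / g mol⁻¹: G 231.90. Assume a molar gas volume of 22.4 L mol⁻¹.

104 mol

n(G) = 20500 / 231.90 = 88.40 mol
n(T) = 10260 / 22.4 = 458.0 mol
n(A) = 0.774 × 644900/1000 = 499.2 mol
n/ν → G: 88.40, T: 114.5, A: 166.4; G is limiting.
T consumed = (4/1) × 88.40 = 353.6 mol
T remaining = 458.0 − 353.6 = 104.4 mol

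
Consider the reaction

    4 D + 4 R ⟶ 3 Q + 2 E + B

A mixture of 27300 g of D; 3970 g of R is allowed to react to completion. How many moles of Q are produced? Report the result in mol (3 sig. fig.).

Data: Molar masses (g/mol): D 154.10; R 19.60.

n(D) = 27300 / 154.10 = 177.2 mol
n(R) = 3970 / 19.60 = 202.6 mol
n/ν for D = 177.2/4 = 44.30
n/ν for R = 202.6/4 = 50.65
Smallest n/ν is D → limiting reagent.
n(Q) = (3/4) × 177.2 = 132.9 mol

133 mol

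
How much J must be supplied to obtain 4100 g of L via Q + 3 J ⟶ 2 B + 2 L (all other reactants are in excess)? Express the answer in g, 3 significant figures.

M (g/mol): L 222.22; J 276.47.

7650 g

n(L) = 4100 / 222.22 = 18.45 mol
n(J) = (3/2) × 18.45 = 27.68 mol
mass = 27.68 × 276.47 = 7653 g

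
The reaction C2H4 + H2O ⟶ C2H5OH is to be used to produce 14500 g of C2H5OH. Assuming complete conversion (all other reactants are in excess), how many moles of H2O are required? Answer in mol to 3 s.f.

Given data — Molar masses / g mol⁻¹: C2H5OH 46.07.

315 mol

n(C2H5OH) = 14500 / 46.07 = 314.7 mol
n(H2O) = (1/1) × 314.7 = 314.7 mol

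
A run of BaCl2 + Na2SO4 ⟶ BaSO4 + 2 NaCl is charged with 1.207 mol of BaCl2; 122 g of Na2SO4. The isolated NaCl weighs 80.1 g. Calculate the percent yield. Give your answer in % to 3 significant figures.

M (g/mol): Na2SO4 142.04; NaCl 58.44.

n(BaCl2) = 1.207 mol
n(Na2SO4) = 122.0 / 142.04 = 0.8589 mol
n/ν for BaCl2 = 1.207/1 = 1.207
n/ν for Na2SO4 = 0.8589/1 = 0.8589
Smallest n/ν is Na2SO4 → limiting reagent.
theoretical n(NaCl) = (2/1) × 0.8589 = 1.718 mol → 100.4 g
% yield = 80.1 / 100.4 × 100 = 79.78 %

79.8 %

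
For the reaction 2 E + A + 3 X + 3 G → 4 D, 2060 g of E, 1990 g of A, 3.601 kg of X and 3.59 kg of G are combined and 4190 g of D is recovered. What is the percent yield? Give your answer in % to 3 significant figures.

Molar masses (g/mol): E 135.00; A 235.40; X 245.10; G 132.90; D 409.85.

n(E) = 2060 / 135.00 = 15.26 mol
n(A) = 1990 / 235.40 = 8.454 mol
n(X) = 3.601×1000 / 245.10 = 14.69 mol
n(G) = 3.590×1000 / 132.90 = 27.01 mol
n/ν for E = 15.26/2 = 7.630
n/ν for A = 8.454/1 = 8.454
n/ν for X = 14.69/3 = 4.897
n/ν for G = 27.01/3 = 9.003
Smallest n/ν is X → limiting reagent.
theoretical n(D) = (4/3) × 14.69 = 19.59 mol → 8029 g
% yield = 4190 / 8029 × 100 = 52.19 %

52.2 %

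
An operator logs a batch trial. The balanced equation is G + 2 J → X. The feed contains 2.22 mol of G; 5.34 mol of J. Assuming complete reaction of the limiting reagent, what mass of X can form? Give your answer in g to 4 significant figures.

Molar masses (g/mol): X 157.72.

n(G) = 2.220 mol
n(J) = 5.340 mol
n/ν for G = 2.220/1 = 2.220
n/ν for J = 5.340/2 = 2.670
Smallest n/ν is G → limiting reagent.
n(X) = (1/1) × 2.220 = 2.220 mol
mass = 2.220 × 157.72 = 350.1 g

350.1 g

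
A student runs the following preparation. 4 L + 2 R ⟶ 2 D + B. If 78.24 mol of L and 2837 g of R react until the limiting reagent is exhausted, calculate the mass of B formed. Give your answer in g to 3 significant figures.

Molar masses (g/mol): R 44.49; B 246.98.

n(L) = 78.24 mol
n(R) = 2837 / 44.49 = 63.77 mol
n/ν → L: 19.56, R: 31.89; L is limiting.
n(B) = (1/4) × 78.24 = 19.56 mol
mass = 19.56 × 246.98 = 4831 g

4830 g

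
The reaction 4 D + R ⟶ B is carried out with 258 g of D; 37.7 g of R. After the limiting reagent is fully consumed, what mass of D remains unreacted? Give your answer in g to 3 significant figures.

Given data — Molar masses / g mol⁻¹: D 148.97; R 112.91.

n(D) = 258.0 / 148.97 = 1.732 mol
n(R) = 37.70 / 112.91 = 0.3339 mol
n/ν → D: 0.4330, R: 0.3339; R is limiting.
D consumed = (4/1) × 0.3339 = 1.336 mol
D remaining = 1.732 − 1.336 = 0.3960 mol
mass = 0.3960 × 148.97 = 58.99 g

59.0 g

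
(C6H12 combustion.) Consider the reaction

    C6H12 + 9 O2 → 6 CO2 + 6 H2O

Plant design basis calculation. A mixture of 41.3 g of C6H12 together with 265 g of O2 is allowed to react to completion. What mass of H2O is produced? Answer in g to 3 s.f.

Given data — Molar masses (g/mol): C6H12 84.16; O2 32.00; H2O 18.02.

n(C6H12) = 41.30 / 84.16 = 0.4907 mol
n(O2) = 265.0 / 32.00 = 8.281 mol
n/ν for C6H12 = 0.4907/1 = 0.4907
n/ν for O2 = 8.281/9 = 0.9201
Smallest n/ν is C6H12 → limiting reagent.
n(H2O) = (6/1) × 0.4907 = 2.944 mol
mass = 2.944 × 18.02 = 53.05 g

53.1 g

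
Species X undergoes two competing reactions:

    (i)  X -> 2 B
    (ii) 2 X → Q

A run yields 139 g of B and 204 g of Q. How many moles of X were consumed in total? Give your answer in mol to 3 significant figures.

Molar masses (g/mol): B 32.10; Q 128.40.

5.34 mol

n(B) = 139 / 32.10 = 4.330 mol
n(Q) = 204 / 128.40 = 1.589 mol
n(X) via (i) = (1/2)×4.330 = 2.165 mol
n(X) via (ii) = (2/1)×1.589 = 3.178 mol
total n(X) = 2.165 + 3.178 = 5.343 mol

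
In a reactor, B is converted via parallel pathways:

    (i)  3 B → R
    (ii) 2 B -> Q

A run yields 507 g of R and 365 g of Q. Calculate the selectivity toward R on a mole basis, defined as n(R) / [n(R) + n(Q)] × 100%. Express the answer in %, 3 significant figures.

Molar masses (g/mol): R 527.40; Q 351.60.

n(R) = 507 / 527.40 = 0.9613 mol
n(Q) = 365 / 351.60 = 1.038 mol
selectivity = 0.9613/(0.9613+1.038) × 100 = 48.08 %

48.1 %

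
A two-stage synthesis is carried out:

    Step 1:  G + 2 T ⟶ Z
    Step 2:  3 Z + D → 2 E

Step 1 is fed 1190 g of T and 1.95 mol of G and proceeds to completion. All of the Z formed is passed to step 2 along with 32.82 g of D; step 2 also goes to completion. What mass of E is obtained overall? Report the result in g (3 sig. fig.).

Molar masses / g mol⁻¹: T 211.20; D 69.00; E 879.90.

Step 1:
n(T) = 1190 / 211.20 = 5.634 mol
n(G) = 1.950 mol
n/ν for T = 5.634/2 = 2.817
n/ν for G = 1.950/1 = 1.950
Smallest n/ν is G → limiting reagent.
n(Z) produced = (1/1) × 1.950 = 1.950 mol
Step 2:
n(Z) available = 1.950 mol
n(D) = 32.82 / 69.00 = 0.4757 mol
n/ν for Z = 1.950/3 = 0.6500
n/ν for D = 0.4757/1 = 0.4757
Smallest n/ν is D → limiting reagent.
n(E) = (2/1) × 0.4757 = 0.9514 mol
mass = 0.9514 × 879.90 = 837.1 g

837 g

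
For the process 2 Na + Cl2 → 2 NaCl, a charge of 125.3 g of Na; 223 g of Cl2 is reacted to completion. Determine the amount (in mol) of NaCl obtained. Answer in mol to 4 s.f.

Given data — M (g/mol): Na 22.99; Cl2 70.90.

5.450 mol

n(Na) = 125.3 / 22.99 = 5.450 mol
n(Cl2) = 223.0 / 70.90 = 3.145 mol
n/ν for Na = 5.450/2 = 2.725
n/ν for Cl2 = 3.145/1 = 3.145
Smallest n/ν is Na → limiting reagent.
n(NaCl) = (2/2) × 5.450 = 5.450 mol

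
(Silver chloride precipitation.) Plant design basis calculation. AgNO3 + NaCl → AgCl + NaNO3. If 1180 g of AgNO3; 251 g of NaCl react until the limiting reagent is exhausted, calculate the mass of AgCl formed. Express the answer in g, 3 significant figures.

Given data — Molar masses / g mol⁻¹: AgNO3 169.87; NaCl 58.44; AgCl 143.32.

n(AgNO3) = 1180 / 169.87 = 6.946 mol
n(NaCl) = 251.0 / 58.44 = 4.295 mol
n/ν → AgNO3: 6.946, NaCl: 4.295; NaCl is limiting.
n(AgCl) = (1/1) × 4.295 = 4.295 mol
mass = 4.295 × 143.32 = 615.6 g

616 g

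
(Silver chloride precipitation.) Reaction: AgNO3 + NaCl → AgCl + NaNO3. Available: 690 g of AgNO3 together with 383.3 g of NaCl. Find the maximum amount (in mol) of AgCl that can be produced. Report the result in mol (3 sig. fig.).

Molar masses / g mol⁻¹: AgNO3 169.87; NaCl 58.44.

n(AgNO3) = 690.0 / 169.87 = 4.062 mol
n(NaCl) = 383.3 / 58.44 = 6.559 mol
n/ν → AgNO3: 4.062, NaCl: 6.559; AgNO3 is limiting.
n(AgCl) = (1/1) × 4.062 = 4.062 mol

4.06 mol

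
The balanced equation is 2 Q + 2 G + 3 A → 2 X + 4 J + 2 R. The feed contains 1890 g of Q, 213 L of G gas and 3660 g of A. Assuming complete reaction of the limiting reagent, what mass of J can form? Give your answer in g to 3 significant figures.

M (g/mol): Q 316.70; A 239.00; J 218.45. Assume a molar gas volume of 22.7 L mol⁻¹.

2610 g

n(Q) = 1890 / 316.70 = 5.968 mol
n(G) = 213.0 / 22.7 = 9.383 mol
n(A) = 3660 / 239.00 = 15.31 mol
n/ν for Q = 5.968/2 = 2.984
n/ν for G = 9.383/2 = 4.692
n/ν for A = 15.31/3 = 5.103
Smallest n/ν is Q → limiting reagent.
n(J) = (4/2) × 5.968 = 11.94 mol
mass = 11.94 × 218.45 = 2608 g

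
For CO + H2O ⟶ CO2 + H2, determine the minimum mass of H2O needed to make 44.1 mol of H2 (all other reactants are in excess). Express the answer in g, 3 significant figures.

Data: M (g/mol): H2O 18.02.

n(H2) = 44.10 mol
n(H2O) = (1/1) × 44.10 = 44.10 mol
mass = 44.10 × 18.02 = 794.7 g

795 g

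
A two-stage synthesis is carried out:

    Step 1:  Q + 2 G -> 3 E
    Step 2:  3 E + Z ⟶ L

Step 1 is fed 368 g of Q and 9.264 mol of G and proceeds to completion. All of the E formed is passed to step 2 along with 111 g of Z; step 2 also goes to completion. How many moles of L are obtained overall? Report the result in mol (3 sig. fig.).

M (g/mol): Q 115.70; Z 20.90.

3.18 mol

Step 1:
n(Q) = 368.0 / 115.70 = 3.181 mol
n(G) = 9.264 mol
n/ν → Q: 3.181, G: 4.632; Q is limiting.
n(E) produced = (3/1) × 3.181 = 9.543 mol
Step 2:
n(E) available = 9.543 mol
n(Z) = 111.0 / 20.90 = 5.311 mol
n/ν → E: 3.181, Z: 5.311; E is limiting.
n(L) = (1/3) × 9.543 = 3.181 mol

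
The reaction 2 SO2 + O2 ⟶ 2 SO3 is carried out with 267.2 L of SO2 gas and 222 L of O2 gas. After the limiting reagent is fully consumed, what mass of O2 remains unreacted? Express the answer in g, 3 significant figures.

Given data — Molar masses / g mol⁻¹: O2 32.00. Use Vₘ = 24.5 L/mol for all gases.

n(SO2) = 267.2 / 24.5 = 10.91 mol
n(O2) = 222.0 / 24.5 = 9.061 mol
n/ν for SO2 = 10.91/2 = 5.455
n/ν for O2 = 9.061/1 = 9.061
Smallest n/ν is SO2 → limiting reagent.
O2 consumed = (1/2) × 10.91 = 5.455 mol
O2 remaining = 9.061 − 5.455 = 3.606 mol
mass = 3.606 × 32.00 = 115.4 g

115 g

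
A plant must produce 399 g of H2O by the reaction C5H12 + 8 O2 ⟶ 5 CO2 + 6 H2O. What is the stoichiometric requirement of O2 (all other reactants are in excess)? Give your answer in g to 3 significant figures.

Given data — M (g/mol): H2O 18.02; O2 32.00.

n(H2O) = 399 / 18.02 = 22.14 mol
n(O2) = (8/6) × 22.14 = 29.52 mol
mass = 29.52 × 32.00 = 944.6 g

945 g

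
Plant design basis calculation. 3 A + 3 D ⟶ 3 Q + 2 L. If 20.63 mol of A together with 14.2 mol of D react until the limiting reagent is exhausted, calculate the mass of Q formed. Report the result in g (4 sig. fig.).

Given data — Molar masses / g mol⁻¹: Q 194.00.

2755 g

n(A) = 20.63 mol
n(D) = 14.20 mol
n/ν → A: 6.877, D: 4.733; D is limiting.
n(Q) = (3/3) × 14.20 = 14.20 mol
mass = 14.20 × 194.00 = 2755 g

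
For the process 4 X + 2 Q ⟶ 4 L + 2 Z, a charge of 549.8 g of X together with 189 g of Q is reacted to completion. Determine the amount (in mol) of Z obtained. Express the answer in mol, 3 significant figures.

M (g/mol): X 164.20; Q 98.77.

1.67 mol

n(X) = 549.8 / 164.20 = 3.348 mol
n(Q) = 189.0 / 98.77 = 1.914 mol
n/ν for X = 3.348/4 = 0.8370
n/ν for Q = 1.914/2 = 0.9570
Smallest n/ν is X → limiting reagent.
n(Z) = (2/4) × 3.348 = 1.674 mol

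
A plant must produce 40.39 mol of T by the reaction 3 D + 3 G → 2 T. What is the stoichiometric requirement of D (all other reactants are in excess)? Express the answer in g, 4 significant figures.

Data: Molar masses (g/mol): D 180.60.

n(T) = 40.39 mol
n(D) = (3/2) × 40.39 = 60.59 mol
mass = 60.59 × 180.60 = 10940 g

10940 g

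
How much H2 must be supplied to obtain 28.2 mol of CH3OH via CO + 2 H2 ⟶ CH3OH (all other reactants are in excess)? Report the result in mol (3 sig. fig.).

n(CH3OH) = 28.20 mol
n(H2) = (2/1) × 28.20 = 56.40 mol

56.4 mol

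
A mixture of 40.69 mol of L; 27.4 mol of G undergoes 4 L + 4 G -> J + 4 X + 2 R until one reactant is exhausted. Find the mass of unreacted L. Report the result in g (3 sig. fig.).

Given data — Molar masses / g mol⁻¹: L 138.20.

1840 g

n(L) = 40.69 mol
n(G) = 27.40 mol
n/ν → L: 10.17, G: 6.850; G is limiting.
L consumed = (4/4) × 27.40 = 27.40 mol
L remaining = 40.69 − 27.40 = 13.29 mol
mass = 13.29 × 138.20 = 1837 g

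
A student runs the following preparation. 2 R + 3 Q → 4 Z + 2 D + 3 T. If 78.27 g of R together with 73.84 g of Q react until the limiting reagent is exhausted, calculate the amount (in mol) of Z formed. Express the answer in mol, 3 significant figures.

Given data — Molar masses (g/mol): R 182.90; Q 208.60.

n(R) = 78.27 / 182.90 = 0.4279 mol
n(Q) = 73.84 / 208.60 = 0.3540 mol
n/ν for R = 0.4279/2 = 0.2140
n/ν for Q = 0.3540/3 = 0.1180
Smallest n/ν is Q → limiting reagent.
n(Z) = (4/3) × 0.3540 = 0.4720 mol

0.472 mol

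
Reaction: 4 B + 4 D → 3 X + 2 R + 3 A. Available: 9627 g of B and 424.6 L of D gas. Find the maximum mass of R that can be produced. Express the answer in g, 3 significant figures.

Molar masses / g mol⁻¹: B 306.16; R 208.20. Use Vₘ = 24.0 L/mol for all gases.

1840 g

n(B) = 9627 / 306.16 = 31.44 mol
n(D) = 424.6 / 24.0 = 17.69 mol
n/ν → B: 7.860, D: 4.423; D is limiting.
n(R) = (2/4) × 17.69 = 8.845 mol
mass = 8.845 × 208.20 = 1842 g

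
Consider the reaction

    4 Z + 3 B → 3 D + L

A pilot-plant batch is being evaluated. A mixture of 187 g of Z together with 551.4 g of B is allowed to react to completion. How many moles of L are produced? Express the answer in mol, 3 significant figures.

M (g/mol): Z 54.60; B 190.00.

0.856 mol

n(Z) = 187.0 / 54.60 = 3.425 mol
n(B) = 551.4 / 190.00 = 2.902 mol
n/ν for Z = 3.425/4 = 0.8563
n/ν for B = 2.902/3 = 0.9673
Smallest n/ν is Z → limiting reagent.
n(L) = (1/4) × 3.425 = 0.8563 mol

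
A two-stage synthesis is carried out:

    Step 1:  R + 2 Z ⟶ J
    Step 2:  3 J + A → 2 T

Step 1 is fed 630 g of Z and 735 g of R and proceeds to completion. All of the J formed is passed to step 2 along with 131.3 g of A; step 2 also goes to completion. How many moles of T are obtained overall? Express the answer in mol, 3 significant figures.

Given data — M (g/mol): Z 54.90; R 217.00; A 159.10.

1.65 mol

Step 1:
n(Z) = 630.0 / 54.90 = 11.48 mol
n(R) = 735.0 / 217.00 = 3.387 mol
n/ν for Z = 11.48/2 = 5.740
n/ν for R = 3.387/1 = 3.387
Smallest n/ν is R → limiting reagent.
n(J) produced = (1/1) × 3.387 = 3.387 mol
Step 2:
n(J) available = 3.387 mol
n(A) = 131.3 / 159.10 = 0.8253 mol
n/ν for J = 3.387/3 = 1.129
n/ν for A = 0.8253/1 = 0.8253
Smallest n/ν is A → limiting reagent.
n(T) = (2/1) × 0.8253 = 1.651 mol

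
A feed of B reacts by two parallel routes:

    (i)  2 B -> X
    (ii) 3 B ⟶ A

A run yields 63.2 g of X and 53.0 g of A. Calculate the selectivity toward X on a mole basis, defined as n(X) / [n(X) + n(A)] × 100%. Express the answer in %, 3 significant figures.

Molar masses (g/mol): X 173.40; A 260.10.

64.1 %

n(X) = 63.2 / 173.40 = 0.3645 mol
n(A) = 53.0 / 260.10 = 0.2038 mol
selectivity = 0.3645/(0.3645+0.2038) × 100 = 64.14 %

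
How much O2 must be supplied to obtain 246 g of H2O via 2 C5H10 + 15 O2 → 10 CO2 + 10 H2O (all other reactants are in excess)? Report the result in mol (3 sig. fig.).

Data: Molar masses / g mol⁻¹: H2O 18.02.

20.5 mol

n(H2O) = 246 / 18.02 = 13.65 mol
n(O2) = (15/10) × 13.65 = 20.48 mol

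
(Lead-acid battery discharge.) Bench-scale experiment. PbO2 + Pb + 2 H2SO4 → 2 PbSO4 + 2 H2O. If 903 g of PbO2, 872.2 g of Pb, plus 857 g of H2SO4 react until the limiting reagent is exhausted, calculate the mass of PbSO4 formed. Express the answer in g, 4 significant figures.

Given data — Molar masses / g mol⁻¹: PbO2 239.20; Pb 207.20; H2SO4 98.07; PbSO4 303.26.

2290 g

n(PbO2) = 903.0 / 239.20 = 3.775 mol
n(Pb) = 872.2 / 207.20 = 4.209 mol
n(H2SO4) = 857.0 / 98.07 = 8.739 mol
n/ν → PbO2: 3.775, Pb: 4.209, H2SO4: 4.370; PbO2 is limiting.
n(PbSO4) = (2/1) × 3.775 = 7.550 mol
mass = 7.550 × 303.26 = 2290 g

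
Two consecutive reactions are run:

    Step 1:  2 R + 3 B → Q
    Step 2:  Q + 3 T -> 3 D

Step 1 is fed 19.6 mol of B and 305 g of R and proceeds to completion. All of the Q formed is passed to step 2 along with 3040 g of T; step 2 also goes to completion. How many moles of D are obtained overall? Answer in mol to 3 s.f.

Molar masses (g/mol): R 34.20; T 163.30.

Step 1:
n(B) = 19.60 mol
n(R) = 305.0 / 34.20 = 8.918 mol
n/ν for B = 19.60/3 = 6.533
n/ν for R = 8.918/2 = 4.459
Smallest n/ν is R → limiting reagent.
n(Q) produced = (1/2) × 8.918 = 4.459 mol
Step 2:
n(Q) available = 4.459 mol
n(T) = 3040 / 163.30 = 18.62 mol
n/ν for Q = 4.459/1 = 4.459
n/ν for T = 18.62/3 = 6.207
Smallest n/ν is Q → limiting reagent.
n(D) = (3/1) × 4.459 = 13.38 mol

13.4 mol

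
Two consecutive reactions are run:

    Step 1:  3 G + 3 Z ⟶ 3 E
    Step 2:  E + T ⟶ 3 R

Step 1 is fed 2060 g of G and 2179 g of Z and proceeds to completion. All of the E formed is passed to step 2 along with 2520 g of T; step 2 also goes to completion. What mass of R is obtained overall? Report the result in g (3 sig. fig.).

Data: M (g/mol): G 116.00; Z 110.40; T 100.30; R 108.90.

5800 g

Step 1:
n(G) = 2060 / 116.00 = 17.76 mol
n(Z) = 2179 / 110.40 = 19.74 mol
n/ν → G: 5.920, Z: 6.580; G is limiting.
n(E) produced = (3/3) × 17.76 = 17.76 mol
Step 2:
n(E) available = 17.76 mol
n(T) = 2520 / 100.30 = 25.12 mol
n/ν → E: 17.76, T: 25.12; E is limiting.
n(R) = (3/1) × 17.76 = 53.28 mol
mass = 53.28 × 108.90 = 5802 g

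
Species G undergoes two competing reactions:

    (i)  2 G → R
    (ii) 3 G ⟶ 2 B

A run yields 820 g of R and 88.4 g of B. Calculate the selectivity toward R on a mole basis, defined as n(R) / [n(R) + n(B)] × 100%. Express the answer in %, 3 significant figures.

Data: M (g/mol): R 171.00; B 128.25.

87.4 %

n(R) = 820 / 171.00 = 4.795 mol
n(B) = 88.4 / 128.25 = 0.6893 mol
selectivity = 4.795/(4.795+0.6893) × 100 = 87.43 %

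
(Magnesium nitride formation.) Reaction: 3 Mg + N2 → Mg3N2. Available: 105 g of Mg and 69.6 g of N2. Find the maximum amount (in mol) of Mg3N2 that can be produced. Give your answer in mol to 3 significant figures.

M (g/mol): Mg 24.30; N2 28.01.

n(Mg) = 105.0 / 24.30 = 4.321 mol
n(N2) = 69.60 / 28.01 = 2.485 mol
n/ν → Mg: 1.440, N2: 2.485; Mg is limiting.
n(Mg3N2) = (1/3) × 4.321 = 1.440 mol

1.44 mol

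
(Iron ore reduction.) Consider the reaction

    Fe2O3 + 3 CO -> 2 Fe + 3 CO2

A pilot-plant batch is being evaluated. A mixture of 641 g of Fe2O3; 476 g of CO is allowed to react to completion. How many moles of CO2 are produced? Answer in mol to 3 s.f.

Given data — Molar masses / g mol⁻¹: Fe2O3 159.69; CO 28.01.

12.0 mol

n(Fe2O3) = 641.0 / 159.69 = 4.014 mol
n(CO) = 476.0 / 28.01 = 16.99 mol
n/ν → Fe2O3: 4.014, CO: 5.663; Fe2O3 is limiting.
n(CO2) = (3/1) × 4.014 = 12.04 mol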